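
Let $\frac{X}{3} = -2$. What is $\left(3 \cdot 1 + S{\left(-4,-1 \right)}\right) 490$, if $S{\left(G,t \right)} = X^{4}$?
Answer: $636510$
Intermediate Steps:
$X = -6$ ($X = 3 \left(-2\right) = -6$)
$S{\left(G,t \right)} = 1296$ ($S{\left(G,t \right)} = \left(-6\right)^{4} = 1296$)
$\left(3 \cdot 1 + S{\left(-4,-1 \right)}\right) 490 = \left(3 \cdot 1 + 1296\right) 490 = \left(3 + 1296\right) 490 = 1299 \cdot 490 = 636510$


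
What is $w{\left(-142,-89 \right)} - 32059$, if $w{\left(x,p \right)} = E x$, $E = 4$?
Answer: $-32627$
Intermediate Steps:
$w{\left(x,p \right)} = 4 x$
$w{\left(-142,-89 \right)} - 32059 = 4 \left(-142\right) - 32059 = -568 - 32059 = -32627$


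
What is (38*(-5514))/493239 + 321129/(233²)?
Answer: 49006021361/8925817357 ≈ 5.4904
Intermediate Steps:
(38*(-5514))/493239 + 321129/(233²) = -209532*1/493239 + 321129/54289 = -69844/164413 + 321129*(1/54289) = -69844/164413 + 321129/54289 = 49006021361/8925817357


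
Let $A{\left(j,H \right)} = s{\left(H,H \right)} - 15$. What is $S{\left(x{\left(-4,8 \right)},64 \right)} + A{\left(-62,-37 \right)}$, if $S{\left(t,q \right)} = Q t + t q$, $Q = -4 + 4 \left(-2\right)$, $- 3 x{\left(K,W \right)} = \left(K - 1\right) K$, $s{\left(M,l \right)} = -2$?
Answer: $- \frac{1091}{3} \approx -363.67$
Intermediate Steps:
$x{\left(K,W \right)} = - \frac{K \left(-1 + K\right)}{3}$ ($x{\left(K,W \right)} = - \frac{\left(K - 1\right) K}{3} = - \frac{\left(-1 + K\right) K}{3} = - \frac{K \left(-1 + K\right)}{3}$)
$Q = -12$ ($Q = -4 - 8 = -12$)
$S{\left(t,q \right)} = - 12 t + q t$ ($S{\left(t,q \right)} = - 12 t + t q = - 12 t + q t$)
$A{\left(j,H \right)} = -17$ ($A{\left(j,H \right)} = -2 - 15 = -17$)
$S{\left(x{\left(-4,8 \right)},64 \right)} + A{\left(-62,-37 \right)} = \frac{1}{3} \left(-4\right) \left(1 - -4\right) \left(-12 + 64\right) - 17 = \frac{1}{3} \left(-4\right) \left(1 + 4\right) 52 - 17 = \frac{1}{3} \left(-4\right) 5 \cdot 52 - 17 = \left(- \frac{20}{3}\right) 52 - 17 = - \frac{1040}{3} - 17 = - \frac{1091}{3}$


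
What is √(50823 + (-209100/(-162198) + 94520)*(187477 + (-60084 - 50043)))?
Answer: √5342954331243657747/27033 ≈ 85506.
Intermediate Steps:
√(50823 + (-209100/(-162198) + 94520)*(187477 + (-60084 - 50043))) = √(50823 + (-209100*(-1/162198) + 94520)*(187477 - 110127)) = √(50823 + (34850/27033 + 94520)*77350) = √(50823 + (2555194010/27033)*77350) = √(50823 + 197644256673500/27033) = √(197645630571659/27033) = √5342954331243657747/27033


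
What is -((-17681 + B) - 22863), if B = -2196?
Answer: 42740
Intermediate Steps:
-((-17681 + B) - 22863) = -((-17681 - 2196) - 22863) = -(-19877 - 22863) = -1*(-42740) = 42740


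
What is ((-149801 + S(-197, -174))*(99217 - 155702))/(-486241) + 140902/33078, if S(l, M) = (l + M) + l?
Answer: -140441277883444/8041939899 ≈ -17464.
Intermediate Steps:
S(l, M) = M + 2*l (S(l, M) = (M + l) + l = M + 2*l)
((-149801 + S(-197, -174))*(99217 - 155702))/(-486241) + 140902/33078 = ((-149801 + (-174 + 2*(-197)))*(99217 - 155702))/(-486241) + 140902/33078 = ((-149801 + (-174 - 394))*(-56485))*(-1/486241) + 140902*(1/33078) = ((-149801 - 568)*(-56485))*(-1/486241) + 70451/16539 = -150369*(-56485)*(-1/486241) + 70451/16539 = 8493592965*(-1/486241) + 70451/16539 = -8493592965/486241 + 70451/16539 = -140441277883444/8041939899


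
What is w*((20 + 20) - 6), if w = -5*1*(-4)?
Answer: 680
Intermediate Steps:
w = 20 (w = -5*(-4) = 20)
w*((20 + 20) - 6) = 20*((20 + 20) - 6) = 20*(40 - 6) = 20*34 = 680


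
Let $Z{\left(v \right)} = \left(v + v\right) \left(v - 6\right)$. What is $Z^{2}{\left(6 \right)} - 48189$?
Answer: $-48189$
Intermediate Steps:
$Z{\left(v \right)} = 2 v \left(-6 + v\right)$
$Z^{2}{\left(6 \right)} - 48189 = \left(2 \cdot 6 \left(-6 + 6\right)\right)^{2} - 48189 = \left(2 \cdot 6 \cdot 0\right)^{2} - 48189 = 0^{2} - 48189 = 0 - 48189 = -48189$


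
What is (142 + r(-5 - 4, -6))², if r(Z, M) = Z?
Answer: 17689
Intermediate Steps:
(142 + r(-5 - 4, -6))² = (142 + (-5 - 4))² = (142 - 9)² = 133² = 17689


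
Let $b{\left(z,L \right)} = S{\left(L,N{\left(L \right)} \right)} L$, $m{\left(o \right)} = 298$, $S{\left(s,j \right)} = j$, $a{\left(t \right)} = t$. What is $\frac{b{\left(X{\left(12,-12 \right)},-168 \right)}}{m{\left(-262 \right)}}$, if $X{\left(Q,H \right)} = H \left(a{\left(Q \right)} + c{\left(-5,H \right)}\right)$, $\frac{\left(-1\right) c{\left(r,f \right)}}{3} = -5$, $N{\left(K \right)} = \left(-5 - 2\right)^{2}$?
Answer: $- \frac{4116}{149} \approx -27.624$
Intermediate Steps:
$N{\left(K \right)} = 49$ ($N{\left(K \right)} = \left(-7\right)^{2} = 49$)
$c{\left(r,f \right)} = 15$ ($c{\left(r,f \right)} = \left(-3\right) \left(-5\right) = 15$)
$X{\left(Q,H \right)} = H \left(15 + Q\right)$ ($X{\left(Q,H \right)} = H \left(Q + 15\right) = H \left(15 + Q\right)$)
$b{\left(z,L \right)} = 49 L$
$\frac{b{\left(X{\left(12,-12 \right)},-168 \right)}}{m{\left(-262 \right)}} = \frac{49 \left(-168\right)}{298} = \left(-8232\right) \frac{1}{298} = - \frac{4116}{149}$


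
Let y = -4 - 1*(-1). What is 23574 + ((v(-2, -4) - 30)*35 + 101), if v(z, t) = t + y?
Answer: 22380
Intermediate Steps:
y = -3 (y = -4 + 1 = -3)
v(z, t) = -3 + t (v(z, t) = t - 3 = -3 + t)
23574 + ((v(-2, -4) - 30)*35 + 101) = 23574 + (((-3 - 4) - 30)*35 + 101) = 23574 + ((-7 - 30)*35 + 101) = 23574 + (-37*35 + 101) = 23574 + (-1295 + 101) = 23574 - 1194 = 22380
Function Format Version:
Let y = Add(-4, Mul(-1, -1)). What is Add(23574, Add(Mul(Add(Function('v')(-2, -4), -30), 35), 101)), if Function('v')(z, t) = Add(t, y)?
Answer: 22380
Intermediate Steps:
y = -3 (y = Add(-4, 1) = -3)
Function('v')(z, t) = Add(-3, t) (Function('v')(z, t) = Add(t, -3) = Add(-3, t))
Add(23574, Add(Mul(Add(Function('v')(-2, -4), -30), 35), 101)) = Add(23574, Add(Mul(Add(Add(-3, -4), -30), 35), 101)) = Add(23574, Add(Mul(Add(-7, -30), 35), 101)) = Add(23574, Add(Mul(-37, 35), 101)) = Add(23574, Add(-1295, 101)) = Add(23574, -1194) = 22380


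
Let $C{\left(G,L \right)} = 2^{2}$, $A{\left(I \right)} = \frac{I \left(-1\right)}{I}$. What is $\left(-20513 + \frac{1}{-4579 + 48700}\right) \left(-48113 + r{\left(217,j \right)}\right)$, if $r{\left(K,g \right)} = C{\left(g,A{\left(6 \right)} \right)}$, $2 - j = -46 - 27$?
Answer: $\frac{43541246349848}{44121} \approx 9.8686 \cdot 10^{8}$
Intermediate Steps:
$A{\left(I \right)} = -1$ ($A{\left(I \right)} = \frac{\left(-1\right) I}{I} = -1$)
$j = 75$ ($j = 2 - \left(-46 - 27\right) = 2 - -73 = 2 + 73 = 75$)
$C{\left(G,L \right)} = 4$
$r{\left(K,g \right)} = 4$
$\left(-20513 + \frac{1}{-4579 + 48700}\right) \left(-48113 + r{\left(217,j \right)}\right) = \left(-20513 + \frac{1}{-4579 + 48700}\right) \left(-48113 + 4\right) = \left(-20513 + \frac{1}{44121}\right) \left(-48109\right) = \left(- \frac{905054072}{44121}\right) \left(-48109\right) = \frac{43541246349848}{44121}$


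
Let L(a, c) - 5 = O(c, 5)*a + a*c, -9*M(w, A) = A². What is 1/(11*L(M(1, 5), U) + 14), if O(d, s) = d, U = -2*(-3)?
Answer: -3/893 ≈ -0.0033595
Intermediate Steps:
M(w, A) = -A²/9
U = 6
L(a, c) = 5 + 2*a*c (L(a, c) = 5 + (c*a + a*c) = 5 + (a*c + a*c) = 5 + 2*a*c)
1/(11*L(M(1, 5), U) + 14) = 1/(11*(5 + 2*(-⅑*5²)*6) + 14) = 1/(11*(5 + 2*(-⅑*25)*6) + 14) = 1/(11*(5 + 2*(-25/9)*6) + 14) = 1/(11*(5 - 100/3) + 14) = 1/(11*(-85/3) + 14) = 1/(-935/3 + 14) = 1/(-893/3) = -3/893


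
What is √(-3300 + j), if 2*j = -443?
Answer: I*√14086/2 ≈ 59.342*I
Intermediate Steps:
j = -443/2 (j = (½)*(-443) = -443/2 ≈ -221.50)
√(-3300 + j) = √(-3300 - 443/2) = √(-7043/2) = I*√14086/2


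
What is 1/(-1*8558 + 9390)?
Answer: 1/832 ≈ 0.0012019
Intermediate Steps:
1/(-1*8558 + 9390) = 1/(-8558 + 9390) = 1/832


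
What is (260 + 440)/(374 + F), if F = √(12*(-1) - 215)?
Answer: 261800/140103 - 700*I*√227/140103 ≈ 1.8686 - 0.075277*I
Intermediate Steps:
F = I*√227 (F = √(-12 - 215) = √(-227) = I*√227 ≈ 15.067*I)
(260 + 440)/(374 + F) = (260 + 440)/(374 + I*√227) = 700/(374 + I*√227)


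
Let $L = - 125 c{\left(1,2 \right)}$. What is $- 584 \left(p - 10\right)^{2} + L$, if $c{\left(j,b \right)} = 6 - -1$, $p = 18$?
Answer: $-38251$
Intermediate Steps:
$c{\left(j,b \right)} = 7$ ($c{\left(j,b \right)} = 6 + 1 = 7$)
$L = -875$ ($L = \left(-125\right) 7 = -875$)
$- 584 \left(p - 10\right)^{2} + L = - 584 \left(18 - 10\right)^{2} - 875 = - 584 \cdot 8^{2} - 875 = \left(-584\right) 64 - 875 = -37376 - 875 = -38251$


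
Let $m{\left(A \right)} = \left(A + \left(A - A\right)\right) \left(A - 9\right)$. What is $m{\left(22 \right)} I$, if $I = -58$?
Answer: $-16588$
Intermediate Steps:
$m{\left(A \right)} = A \left(-9 + A\right)$ ($m{\left(A \right)} = \left(A + 0\right) \left(-9 + A\right) = A \left(-9 + A\right)$)
$m{\left(22 \right)} I = 22 \left(-9 + 22\right) \left(-58\right) = 22 \cdot 13 \left(-58\right) = 286 \left(-58\right) = -16588$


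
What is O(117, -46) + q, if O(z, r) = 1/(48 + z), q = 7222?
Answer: 1191631/165 ≈ 7222.0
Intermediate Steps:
O(117, -46) + q = 1/(48 + 117) + 7222 = 1/165 + 7222 = 1191631/165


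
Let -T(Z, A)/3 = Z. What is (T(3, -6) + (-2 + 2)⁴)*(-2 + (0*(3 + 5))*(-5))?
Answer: 18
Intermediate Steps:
T(Z, A) = -3*Z
(T(3, -6) + (-2 + 2)⁴)*(-2 + (0*(3 + 5))*(-5)) = (-3*3 + (-2 + 2)⁴)*(-2 + (0*(3 + 5))*(-5)) = (-9 + 0⁴)*(-2 + (0*8)*(-5)) = (-9 + 0)*(-2 + 0*(-5)) = -9*(-2 + 0) = -9*(-2) = 18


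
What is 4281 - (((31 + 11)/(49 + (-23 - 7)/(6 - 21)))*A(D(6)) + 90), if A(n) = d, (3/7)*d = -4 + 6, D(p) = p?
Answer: 213545/51 ≈ 4187.2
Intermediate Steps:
d = 14/3 (d = 7*(-4 + 6)/3 = (7/3)*2 = 14/3 ≈ 4.6667)
A(n) = 14/3
4281 - (((31 + 11)/(49 + (-23 - 7)/(6 - 21)))*A(D(6)) + 90) = 4281 - (((31 + 11)/(49 + (-23 - 7)/(6 - 21)))*(14/3) + 90) = 4281 - ((42/(49 - 30/(-15)))*(14/3) + 90) = 4281 - ((42/(49 - 30*(-1/15)))*(14/3) + 90) = 4281 - ((42/(49 + 2))*(14/3) + 90) = 4281 - ((42/51)*(14/3) + 90) = 4281 - ((42*(1/51))*(14/3) + 90) = 4281 - ((14/17)*(14/3) + 90) = 4281 - (196/51 + 90) = 4281 - 1*4786/51 = 4281 - 4786/51 = 213545/51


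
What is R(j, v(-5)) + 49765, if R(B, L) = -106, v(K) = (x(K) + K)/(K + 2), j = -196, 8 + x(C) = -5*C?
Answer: 49659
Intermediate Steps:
x(C) = -8 - 5*C
v(K) = (-8 - 4*K)/(2 + K) (v(K) = ((-8 - 5*K) + K)/(K + 2) = (-8 - 4*K)/(2 + K))
R(j, v(-5)) + 49765 = -106 + 49765 = 49659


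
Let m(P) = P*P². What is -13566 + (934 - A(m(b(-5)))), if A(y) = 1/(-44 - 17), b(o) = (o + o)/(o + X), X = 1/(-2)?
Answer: -770551/61 ≈ -12632.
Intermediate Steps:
X = -½ ≈ -0.50000
b(o) = 2*o/(-½ + o) (b(o) = (o + o)/(o - ½) = (2*o)/(-½ + o) = 2*o/(-½ + o))
m(P) = P³
A(y) = -1/61 (A(y) = 1/(-61) = -1/61)
-13566 + (934 - A(m(b(-5)))) = -13566 + (934 - 1*(-1/61)) = -13566 + (934 + 1/61) = -13566 + 56975/61 = -770551/61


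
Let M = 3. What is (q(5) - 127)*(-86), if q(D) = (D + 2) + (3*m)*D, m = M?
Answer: 6450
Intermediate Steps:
m = 3
q(D) = 2 + 10*D (q(D) = (D + 2) + (3*3)*D = (2 + D) + 9*D = 2 + 10*D)
(q(5) - 127)*(-86) = ((2 + 10*5) - 127)*(-86) = ((2 + 50) - 127)*(-86) = (52 - 127)*(-86) = -75*(-86) = 6450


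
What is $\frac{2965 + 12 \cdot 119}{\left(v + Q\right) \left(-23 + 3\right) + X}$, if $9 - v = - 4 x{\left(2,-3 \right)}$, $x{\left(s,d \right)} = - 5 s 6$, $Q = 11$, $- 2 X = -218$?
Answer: $\frac{4393}{4509} \approx 0.97427$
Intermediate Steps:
$X = 109$ ($X = \left(- \frac{1}{2}\right) \left(-218\right) = 109$)
$x{\left(s,d \right)} = - 30 s$
$v = -231$ ($v = 9 - - 4 \left(\left(-30\right) 2\right) = 9 - \left(-4\right) \left(-60\right) = 9 - 240 = -231$)
$\frac{2965 + 12 \cdot 119}{\left(v + Q\right) \left(-23 + 3\right) + X} = \frac{2965 + 12 \cdot 119}{\left(-231 + 11\right) \left(-23 + 3\right) + 109} = \frac{2965 + 1428}{\left(-220\right) \left(-20\right) + 109} = \frac{4393}{4400 + 109} = \frac{4393}{4509}$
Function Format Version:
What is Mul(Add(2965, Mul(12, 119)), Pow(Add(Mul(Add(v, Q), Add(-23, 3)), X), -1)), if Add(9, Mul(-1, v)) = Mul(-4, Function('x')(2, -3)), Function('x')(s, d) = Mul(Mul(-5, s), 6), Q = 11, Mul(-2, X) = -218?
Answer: Rational(4393, 4509) ≈ 0.97427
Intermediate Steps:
X = 109 (X = Mul(Rational(-1, 2), -218) = 109)
Function('x')(s, d) = Mul(-30, s)
v = -231 (v = Add(9, Mul(-1, Mul(-4, Mul(-30, 2)))) = Add(9, Mul(-1, Mul(-4, -60))) = Add(9, Mul(-1, 240)) = Add(9, -240) = -231)
Mul(Add(2965, Mul(12, 119)), Pow(Add(Mul(Add(v, Q), Add(-23, 3)), X), -1)) = Mul(Add(2965, Mul(12, 119)), Pow(Add(Mul(Add(-231, 11), Add(-23, 3)), 109), -1)) = Mul(Add(2965, 1428), Pow(Add(Mul(-220, -20), 109), -1)) = Mul(4393, Pow(Add(4400, 109), -1)) = Mul(4393, Pow(4509, -1)) = Mul(4393, Rational(1, 4509)) = Rational(4393, 4509)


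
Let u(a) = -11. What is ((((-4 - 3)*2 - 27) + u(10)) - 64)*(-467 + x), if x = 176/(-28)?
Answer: 384308/7 ≈ 54901.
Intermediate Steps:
x = -44/7 (x = 176*(-1/28) = -44/7 ≈ -6.2857)
((((-4 - 3)*2 - 27) + u(10)) - 64)*(-467 + x) = ((((-4 - 3)*2 - 27) - 11) - 64)*(-467 - 44/7) = (((-7*2 - 27) - 11) - 64)*(-3313/7) = (((-14 - 27) - 11) - 64)*(-3313/7) = ((-41 - 11) - 64)*(-3313/7) = (-52 - 64)*(-3313/7) = -116*(-3313/7) = 384308/7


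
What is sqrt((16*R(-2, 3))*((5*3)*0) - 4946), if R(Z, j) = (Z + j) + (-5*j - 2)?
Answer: I*sqrt(4946) ≈ 70.328*I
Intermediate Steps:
R(Z, j) = -2 + Z - 4*j (R(Z, j) = (Z + j) + (-2 - 5*j) = -2 + Z - 4*j)
sqrt((16*R(-2, 3))*((5*3)*0) - 4946) = sqrt((16*(-2 - 2 - 4*3))*((5*3)*0) - 4946) = sqrt((16*(-2 - 2 - 12))*(15*0) - 4946) = sqrt((16*(-16))*0 - 4946) = sqrt(-256*0 - 4946) = sqrt(0 - 4946) = sqrt(-4946) = I*sqrt(4946)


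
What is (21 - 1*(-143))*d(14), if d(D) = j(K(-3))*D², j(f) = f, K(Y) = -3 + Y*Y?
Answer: 192864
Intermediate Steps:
K(Y) = -3 + Y²
d(D) = 6*D² (d(D) = (-3 + (-3)²)*D² = (-3 + 9)*D² = 6*D²)
(21 - 1*(-143))*d(14) = (21 - 1*(-143))*(6*14²) = (21 + 143)*(6*196) = 164*1176 = 192864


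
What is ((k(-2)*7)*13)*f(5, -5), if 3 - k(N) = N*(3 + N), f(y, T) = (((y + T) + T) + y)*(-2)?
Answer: 0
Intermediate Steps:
f(y, T) = -4*T - 4*y (f(y, T) = (((T + y) + T) + y)*(-2) = ((y + 2*T) + y)*(-2) = (2*T + 2*y)*(-2) = -4*T - 4*y)
k(N) = 3 - N*(3 + N)
((k(-2)*7)*13)*f(5, -5) = (((3 - 1*(-2)² - 3*(-2))*7)*13)*(-4*(-5) - 4*5) = (((3 - 1*4 + 6)*7)*13)*(20 - 20) = (((3 - 4 + 6)*7)*13)*0 = ((5*7)*13)*0 = (35*13)*0 = 455*0 = 0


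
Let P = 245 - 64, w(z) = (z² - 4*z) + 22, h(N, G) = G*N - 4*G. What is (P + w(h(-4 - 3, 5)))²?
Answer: 11888704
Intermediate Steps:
h(N, G) = -4*G + G*N
w(z) = 22 + z² - 4*z
P = 181
(P + w(h(-4 - 3, 5)))² = (181 + (22 + (5*(-4 + (-4 - 3)))² - 20*(-4 + (-4 - 3))))² = (181 + (22 + (5*(-4 - 7))² - 20*(-4 - 7)))² = (181 + (22 + (5*(-11))² - 20*(-11)))² = (181 + (22 + (-55)² - 4*(-55)))² = (181 + (22 + 3025 + 220))² = (181 + 3267)² = 3448² = 11888704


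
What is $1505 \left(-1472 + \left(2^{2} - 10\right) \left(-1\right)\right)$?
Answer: $-2206330$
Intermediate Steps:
$1505 \left(-1472 + \left(2^{2} - 10\right) \left(-1\right)\right) = 1505 \left(-1472 + \left(4 - 10\right) \left(-1\right)\right) = 1505 \left(-1472 - -6\right) = 1505 \left(-1472 + 6\right) = 1505 \left(-1466\right) = -2206330$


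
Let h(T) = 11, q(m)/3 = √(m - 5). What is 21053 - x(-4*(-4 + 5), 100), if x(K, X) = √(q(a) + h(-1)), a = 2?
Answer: 21053 - √(11 + 3*I*√3) ≈ 21050.0 - 0.76339*I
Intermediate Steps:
q(m) = 3*√(-5 + m) (q(m) = 3*√(m - 5) = 3*√(-5 + m))
x(K, X) = √(11 + 3*I*√3) (x(K, X) = √(3*√(-5 + 2) + 11) = √(3*√(-3) + 11) = √(3*(I*√3) + 11) = √(3*I*√3 + 11) = √(11 + 3*I*√3))
21053 - x(-4*(-4 + 5), 100) = 21053 - √(11 + 3*I*√3)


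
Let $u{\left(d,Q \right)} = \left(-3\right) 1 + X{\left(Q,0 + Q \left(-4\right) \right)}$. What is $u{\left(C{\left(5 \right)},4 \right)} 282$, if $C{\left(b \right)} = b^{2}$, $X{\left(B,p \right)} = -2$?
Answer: $-1410$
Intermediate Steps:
$u{\left(d,Q \right)} = -5$ ($u{\left(d,Q \right)} = \left(-3\right) 1 - 2 = -3 - 2 = -5$)
$u{\left(C{\left(5 \right)},4 \right)} 282 = \left(-5\right) 282 = -1410$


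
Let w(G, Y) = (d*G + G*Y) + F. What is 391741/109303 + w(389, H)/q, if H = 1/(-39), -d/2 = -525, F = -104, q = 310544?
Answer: 6485121618871/1323792242448 ≈ 4.8989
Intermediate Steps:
d = 1050 (d = -2*(-525) = 1050)
H = -1/39 ≈ -0.025641
w(G, Y) = -104 + 1050*G + G*Y (w(G, Y) = (1050*G + G*Y) - 104 = -104 + 1050*G + G*Y)
391741/109303 + w(389, H)/q = 391741/109303 + (-104 + 1050*389 + 389*(-1/39))/310544 = 391741*(1/109303) + (-104 + 408450 - 389/39)*(1/310544) = 391741/109303 + (15925105/39)*(1/310544) = 391741/109303 + 15925105/12111216 = 6485121618871/1323792242448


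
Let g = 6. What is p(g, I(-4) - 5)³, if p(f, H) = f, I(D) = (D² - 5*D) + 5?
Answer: 216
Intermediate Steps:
I(D) = 5 + D² - 5*D
p(g, I(-4) - 5)³ = 6³ = 216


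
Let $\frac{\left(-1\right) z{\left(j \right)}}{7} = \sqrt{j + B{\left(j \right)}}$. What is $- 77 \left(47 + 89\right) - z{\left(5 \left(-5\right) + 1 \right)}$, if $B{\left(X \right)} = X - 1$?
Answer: $-10472 + 49 i \approx -10472.0 + 49.0 i$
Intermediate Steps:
$B{\left(X \right)} = -1 + X$ ($B{\left(X \right)} = X - 1 = -1 + X$)
$z{\left(j \right)} = - 7 \sqrt{-1 + 2 j}$ ($z{\left(j \right)} = - 7 \sqrt{j + \left(-1 + j\right)} = - 7 \sqrt{-1 + 2 j}$)
$- 77 \left(47 + 89\right) - z{\left(5 \left(-5\right) + 1 \right)} = - 77 \left(47 + 89\right) - - 7 \sqrt{-1 + 2 \left(5 \left(-5\right) + 1\right)} = \left(-77\right) 136 - - 7 \sqrt{-1 + 2 \left(-25 + 1\right)} = -10472 - - 7 \sqrt{-1 + 2 \left(-24\right)} = -10472 - - 7 \sqrt{-1 - 48} = -10472 - - 7 \sqrt{-49} = -10472 - - 7 \cdot 7 i = -10472 - - 49 i = -10472 + 49 i$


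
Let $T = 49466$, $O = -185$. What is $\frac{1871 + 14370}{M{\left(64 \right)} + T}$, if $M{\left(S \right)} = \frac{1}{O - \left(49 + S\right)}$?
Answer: $\frac{4839818}{14740867} \approx 0.32833$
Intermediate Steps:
$M{\left(S \right)} = \frac{1}{-234 - S}$ ($M{\left(S \right)} = \frac{1}{-185 - \left(49 + S\right)} = \frac{1}{-234 - S}$)
$\frac{1871 + 14370}{M{\left(64 \right)} + T} = \frac{1871 + 14370}{- \frac{1}{234 + 64} + 49466} = \frac{16241}{- \frac{1}{298} + 49466} = \frac{16241}{\frac{14740867}{298}} = 16241 \cdot \frac{298}{14740867} = \frac{4839818}{14740867}$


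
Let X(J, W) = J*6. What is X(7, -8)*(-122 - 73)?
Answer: -8190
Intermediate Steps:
X(J, W) = 6*J
X(7, -8)*(-122 - 73) = (6*7)*(-122 - 73) = 42*(-195) = -8190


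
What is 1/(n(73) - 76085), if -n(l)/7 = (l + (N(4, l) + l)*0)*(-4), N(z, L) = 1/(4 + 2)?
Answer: -1/74041 ≈ -1.3506e-5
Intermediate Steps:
N(z, L) = ⅙ (N(z, L) = 1/6 = ⅙)
n(l) = 28*l (n(l) = -7*(l + (⅙ + l)*0)*(-4) = -7*(l + 0)*(-4) = -7*l*(-4) = -(-28)*l = 28*l)
1/(n(73) - 76085) = 1/(28*73 - 76085) = 1/(2044 - 76085) = 1/(-74041) = -1/74041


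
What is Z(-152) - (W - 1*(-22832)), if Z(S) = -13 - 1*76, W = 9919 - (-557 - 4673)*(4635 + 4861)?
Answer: -49696920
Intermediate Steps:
W = 49673999 (W = 9919 - (-5230)*9496 = 9919 - 1*(-49664080) = 9919 + 49664080 = 49673999)
Z(S) = -89 (Z(S) = -13 - 76 = -89)
Z(-152) - (W - 1*(-22832)) = -89 - (49673999 - 1*(-22832)) = -89 - (49673999 + 22832) = -89 - 1*49696831 = -89 - 49696831 = -49696920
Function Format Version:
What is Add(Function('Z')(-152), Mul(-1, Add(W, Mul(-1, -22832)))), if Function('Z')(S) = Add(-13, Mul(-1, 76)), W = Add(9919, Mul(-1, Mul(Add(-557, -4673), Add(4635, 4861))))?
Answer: -49696920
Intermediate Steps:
W = 49673999 (W = Add(9919, Mul(-1, Mul(-5230, 9496))) = Add(9919, Mul(-1, -49664080)) = Add(9919, 49664080) = 49673999)
Function('Z')(S) = -89 (Function('Z')(S) = Add(-13, -76) = -89)
Add(Function('Z')(-152), Mul(-1, Add(W, Mul(-1, -22832)))) = Add(-89, Mul(-1, Add(49673999, Mul(-1, -22832)))) = Add(-89, Mul(-1, Add(49673999, 22832))) = Add(-89, Mul(-1, 49696831)) = Add(-89, -49696831) = -49696920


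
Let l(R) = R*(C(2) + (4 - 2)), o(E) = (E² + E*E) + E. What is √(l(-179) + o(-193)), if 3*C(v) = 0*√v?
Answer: 157*√3 ≈ 271.93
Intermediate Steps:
C(v) = 0 (C(v) = (0*√v)/3 = (⅓)*0 = 0)
o(E) = E + 2*E² (o(E) = (E² + E²) + E = 2*E² + E = E + 2*E²)
l(R) = 2*R (l(R) = R*(0 + (4 - 2)) = R*(0 + 2) = R*2 = 2*R)
√(l(-179) + o(-193)) = √(2*(-179) - 193*(1 + 2*(-193))) = √(-358 - 193*(1 - 386)) = √(-358 - 193*(-385)) = √(-358 + 74305) = √73947 = 157*√3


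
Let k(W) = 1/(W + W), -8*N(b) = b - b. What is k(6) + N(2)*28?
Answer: 1/12 ≈ 0.083333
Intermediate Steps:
N(b) = 0 (N(b) = -(b - b)/8 = -⅛*0 = 0)
k(W) = 1/(2*W)
k(6) + N(2)*28 = (½)/6 + 0*28 = (½)*(⅙) + 0 = 1/12 + 0 = 1/12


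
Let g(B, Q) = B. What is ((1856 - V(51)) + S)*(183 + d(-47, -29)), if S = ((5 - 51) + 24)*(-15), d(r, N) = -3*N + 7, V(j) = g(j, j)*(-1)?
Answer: 619649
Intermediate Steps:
V(j) = -j (V(j) = j*(-1) = -j)
d(r, N) = 7 - 3*N
S = 330 (S = (-46 + 24)*(-15) = -22*(-15) = 330)
((1856 - V(51)) + S)*(183 + d(-47, -29)) = ((1856 - (-1)*51) + 330)*(183 + (7 - 3*(-29))) = ((1856 - 1*(-51)) + 330)*(183 + (7 + 87)) = ((1856 + 51) + 330)*(183 + 94) = (1907 + 330)*277 = 2237*277 = 619649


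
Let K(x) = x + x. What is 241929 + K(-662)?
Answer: 240605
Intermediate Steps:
K(x) = 2*x
241929 + K(-662) = 241929 + 2*(-662) = 241929 - 1324 = 240605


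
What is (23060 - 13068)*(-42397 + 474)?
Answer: -418894616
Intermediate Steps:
(23060 - 13068)*(-42397 + 474) = 9992*(-41923) = -418894616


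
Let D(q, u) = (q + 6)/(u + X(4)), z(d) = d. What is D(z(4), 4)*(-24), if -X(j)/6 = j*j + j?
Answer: 60/29 ≈ 2.0690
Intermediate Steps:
X(j) = -6*j - 6*j² (X(j) = -6*(j*j + j) = -6*(j² + j) = -6*(j + j²) = -6*j - 6*j²)
D(q, u) = (6 + q)/(-120 + u) (D(q, u) = (q + 6)/(u - 6*4*(1 + 4)) = (6 + q)/(u - 6*4*5) = (6 + q)/(u - 120) = (6 + q)/(-120 + u))
D(z(4), 4)*(-24) = ((6 + 4)/(-120 + 4))*(-24) = (10/(-116))*(-24) = -1/116*10*(-24) = -5/58*(-24) = 60/29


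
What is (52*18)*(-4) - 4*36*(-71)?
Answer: 6480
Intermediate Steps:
(52*18)*(-4) - 4*36*(-71) = 936*(-4) - 144*(-71) = -3744 - 1*(-10224) = -3744 + 10224 = 6480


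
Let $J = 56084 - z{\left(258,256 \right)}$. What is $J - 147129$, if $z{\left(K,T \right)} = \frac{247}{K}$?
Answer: $- \frac{23489857}{258} \approx -91046.0$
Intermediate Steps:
$J = \frac{14469425}{258}$ ($J = 56084 - \frac{247}{258} = \frac{14469425}{258} \approx 56083.0$)
$J - 147129 = \frac{14469425}{258} - 147129 = - \frac{23489857}{258}$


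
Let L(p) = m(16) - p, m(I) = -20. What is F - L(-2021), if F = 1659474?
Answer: 1657473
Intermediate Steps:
L(p) = -20 - p
F - L(-2021) = 1659474 - (-20 - 1*(-2021)) = 1659474 - (-20 + 2021) = 1659474 - 1*2001 = 1659474 - 2001 = 1657473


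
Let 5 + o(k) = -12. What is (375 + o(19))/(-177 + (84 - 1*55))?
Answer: -179/74 ≈ -2.4189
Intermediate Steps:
o(k) = -17 (o(k) = -5 - 12 = -17)
(375 + o(19))/(-177 + (84 - 1*55)) = (375 - 17)/(-177 + (84 - 1*55)) = 358/(-177 + (84 - 55)) = 358/(-177 + 29) = 358/(-148) = 358*(-1/148) = -179/74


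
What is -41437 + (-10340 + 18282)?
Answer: -33495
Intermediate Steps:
-41437 + (-10340 + 18282) = -41437 + 7942 = -33495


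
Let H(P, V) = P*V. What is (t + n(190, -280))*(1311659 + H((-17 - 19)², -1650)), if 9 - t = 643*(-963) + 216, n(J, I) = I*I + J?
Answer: -576727907672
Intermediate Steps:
n(J, I) = J + I² (n(J, I) = I² + J = J + I²)
t = 619002 (t = 9 - (643*(-963) + 216) = 9 - (-619209 + 216) = 9 - 1*(-618993) = 9 + 618993 = 619002)
(t + n(190, -280))*(1311659 + H((-17 - 19)², -1650)) = (619002 + (190 + (-280)²))*(1311659 + (-17 - 19)²*(-1650)) = (619002 + (190 + 78400))*(1311659 + (-36)²*(-1650)) = (619002 + 78590)*(1311659 + 1296*(-1650)) = 697592*(1311659 - 2138400) = 697592*(-826741) = -576727907672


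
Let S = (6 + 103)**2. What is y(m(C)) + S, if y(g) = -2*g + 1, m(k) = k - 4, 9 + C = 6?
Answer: 11896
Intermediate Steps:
C = -3 (C = -9 + 6 = -3)
m(k) = -4 + k
y(g) = 1 - 2*g
S = 11881 (S = 109**2 = 11881)
y(m(C)) + S = (1 - 2*(-4 - 3)) + 11881 = (1 - 2*(-7)) + 11881 = (1 + 14) + 11881 = 15 + 11881 = 11896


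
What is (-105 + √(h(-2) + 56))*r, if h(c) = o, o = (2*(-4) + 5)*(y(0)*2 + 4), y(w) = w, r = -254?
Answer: 26670 - 508*√11 ≈ 24985.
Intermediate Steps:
o = -12 (o = (2*(-4) + 5)*(0*2 + 4) = (-8 + 5)*(0 + 4) = -3*4 = -12)
h(c) = -12
(-105 + √(h(-2) + 56))*r = (-105 + √(-12 + 56))*(-254) = (-105 + √44)*(-254) = (-105 + 2*√11)*(-254) = 26670 - 508*√11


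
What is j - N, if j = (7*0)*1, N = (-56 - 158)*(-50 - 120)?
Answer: -36380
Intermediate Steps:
N = 36380 (N = -214*(-170) = 36380)
j = 0 (j = 0*1 = 0)
j - N = 0 - 1*36380 = 0 - 36380 = -36380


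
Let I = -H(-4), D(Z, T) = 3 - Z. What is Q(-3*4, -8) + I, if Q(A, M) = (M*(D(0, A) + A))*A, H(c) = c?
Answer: -860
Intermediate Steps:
Q(A, M) = A*M*(3 + A) (Q(A, M) = (M*((3 - 1*0) + A))*A = (M*((3 + 0) + A))*A = (M*(3 + A))*A = A*M*(3 + A))
I = 4 (I = -1*(-4) = 4)
Q(-3*4, -8) + I = -3*4*(-8)*(3 - 3*4) + 4 = -12*(-8)*(3 - 12) + 4 = -12*(-8)*(-9) + 4 = -864 + 4 = -860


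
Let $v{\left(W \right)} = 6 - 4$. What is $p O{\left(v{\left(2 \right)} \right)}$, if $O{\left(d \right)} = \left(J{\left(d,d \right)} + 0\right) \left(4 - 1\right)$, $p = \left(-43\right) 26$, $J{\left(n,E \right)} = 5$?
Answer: $-16770$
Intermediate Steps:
$v{\left(W \right)} = 2$
$p = -1118$
$O{\left(d \right)} = 15$ ($O{\left(d \right)} = \left(5 + 0\right) \left(4 - 1\right) = 5 \cdot 3 = 15$)
$p O{\left(v{\left(2 \right)} \right)} = \left(-1118\right) 15 = -16770$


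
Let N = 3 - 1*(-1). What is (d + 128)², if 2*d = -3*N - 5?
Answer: 57121/4 ≈ 14280.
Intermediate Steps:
N = 4 (N = 3 + 1 = 4)
d = -17/2 (d = (-3*4 - 5)/2 = (-12 - 5)/2 = (½)*(-17) = -17/2 ≈ -8.5000)
(d + 128)² = (-17/2 + 128)² = (239/2)² = 57121/4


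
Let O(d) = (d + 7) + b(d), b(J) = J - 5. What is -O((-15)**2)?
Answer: -452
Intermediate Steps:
b(J) = -5 + J
O(d) = 2 + 2*d (O(d) = (d + 7) + (-5 + d) = (7 + d) + (-5 + d) = 2 + 2*d)
-O((-15)**2) = -(2 + 2*(-15)**2) = -(2 + 2*225) = -(2 + 450) = -1*452 = -452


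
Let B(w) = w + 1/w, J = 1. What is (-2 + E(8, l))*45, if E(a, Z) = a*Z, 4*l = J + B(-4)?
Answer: -765/2 ≈ -382.50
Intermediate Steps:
l = -13/16 (l = (1 + (-4 + 1/(-4)))/4 = (1 + (-4 - ¼))/4 = (1 - 17/4)/4 = (¼)*(-13/4) = -13/16 ≈ -0.81250)
E(a, Z) = Z*a
(-2 + E(8, l))*45 = (-2 - 13/16*8)*45 = (-2 - 13/2)*45 = -17/2*45 = -765/2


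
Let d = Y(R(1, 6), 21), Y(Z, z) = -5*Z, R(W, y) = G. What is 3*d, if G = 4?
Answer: -60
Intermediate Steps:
R(W, y) = 4
d = -20 (d = -5*4 = -20)
3*d = 3*(-20) = -60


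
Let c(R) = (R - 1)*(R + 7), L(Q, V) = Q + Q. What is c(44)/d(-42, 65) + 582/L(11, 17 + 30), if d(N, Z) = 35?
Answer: 34308/385 ≈ 89.112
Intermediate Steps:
L(Q, V) = 2*Q
c(R) = (-1 + R)*(7 + R)
c(44)/d(-42, 65) + 582/L(11, 17 + 30) = (-7 + 44² + 6*44)/35 + 582/((2*11)) = (-7 + 1936 + 264)*(1/35) + 582/22 = 2193*(1/35) + 582*(1/22) = 2193/35 + 291/11 = 34308/385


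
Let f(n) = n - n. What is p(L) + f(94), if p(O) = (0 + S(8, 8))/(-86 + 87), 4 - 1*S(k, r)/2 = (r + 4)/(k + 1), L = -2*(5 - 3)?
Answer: 16/3 ≈ 5.3333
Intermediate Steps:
L = -4 (L = -2*2 = -4)
f(n) = 0
S(k, r) = 8 - 2*(4 + r)/(1 + k) (S(k, r) = 8 - 2*(r + 4)/(k + 1) = 8 - 2*(4 + r)/(1 + k))
p(O) = 16/3 (p(O) = (0 + 2*(-1*8 + 4*8)/(1 + 8))/(-86 + 87) = (0 + 2*(-8 + 32)/9)/1 = (0 + 2*(⅑)*24)*1 = (0 + 16/3)*1 = (16/3)*1 = 16/3)
p(L) + f(94) = 16/3 + 0 = 16/3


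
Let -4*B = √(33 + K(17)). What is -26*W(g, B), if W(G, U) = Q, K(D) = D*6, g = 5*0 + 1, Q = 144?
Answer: -3744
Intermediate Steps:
g = 1 (g = 0 + 1 = 1)
K(D) = 6*D
B = -3*√15/4 (B = -√(33 + 6*17)/4 = -√(33 + 102)/4 = -3*√15/4 ≈ -2.9047)
W(G, U) = 144
-26*W(g, B) = -26*144 = -3744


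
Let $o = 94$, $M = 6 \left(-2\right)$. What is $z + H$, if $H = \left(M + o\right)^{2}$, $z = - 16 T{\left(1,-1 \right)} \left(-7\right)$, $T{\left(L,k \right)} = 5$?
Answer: $7284$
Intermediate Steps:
$M = -12$
$z = 560$ ($z = \left(-16\right) 5 \left(-7\right) = \left(-80\right) \left(-7\right) = 560$)
$H = 6724$ ($H = \left(-12 + 94\right)^{2} = 82^{2} = 6724$)
$z + H = 560 + 6724 = 7284$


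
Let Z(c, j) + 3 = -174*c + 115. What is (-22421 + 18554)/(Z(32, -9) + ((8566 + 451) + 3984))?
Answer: -1289/2515 ≈ -0.51252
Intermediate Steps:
Z(c, j) = 112 - 174*c (Z(c, j) = -3 + (-174*c + 115) = -3 + (115 - 174*c) = 112 - 174*c)
(-22421 + 18554)/(Z(32, -9) + ((8566 + 451) + 3984)) = (-22421 + 18554)/((112 - 174*32) + ((8566 + 451) + 3984)) = -3867/((112 - 5568) + (9017 + 3984)) = -3867/(-5456 + 13001) = -3867/7545 = -3867*1/7545 = -1289/2515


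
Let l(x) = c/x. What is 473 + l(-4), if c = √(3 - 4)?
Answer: 473 - I/4 ≈ 473.0 - 0.25*I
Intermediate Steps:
c = I (c = √(-1) = I ≈ 1.0*I)
l(x) = I/x
473 + l(-4) = 473 + I/(-4) = 473 + I*(-¼) = 473 - I/4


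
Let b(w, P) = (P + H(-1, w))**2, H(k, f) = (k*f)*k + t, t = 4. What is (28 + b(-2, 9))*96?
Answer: 14304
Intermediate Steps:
H(k, f) = 4 + f*k**2 (H(k, f) = (k*f)*k + 4 = (f*k)*k + 4 = f*k**2 + 4 = 4 + f*k**2)
b(w, P) = (4 + P + w)**2 (b(w, P) = (P + (4 + w*(-1)**2))**2 = (P + (4 + w*1))**2 = (P + (4 + w))**2 = (4 + P + w)**2)
(28 + b(-2, 9))*96 = (28 + (4 + 9 - 2)**2)*96 = (28 + 11**2)*96 = (28 + 121)*96 = 149*96 = 14304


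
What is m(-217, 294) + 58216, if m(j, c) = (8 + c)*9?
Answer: 60934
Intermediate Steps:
m(j, c) = 72 + 9*c
m(-217, 294) + 58216 = (72 + 9*294) + 58216 = (72 + 2646) + 58216 = 2718 + 58216 = 60934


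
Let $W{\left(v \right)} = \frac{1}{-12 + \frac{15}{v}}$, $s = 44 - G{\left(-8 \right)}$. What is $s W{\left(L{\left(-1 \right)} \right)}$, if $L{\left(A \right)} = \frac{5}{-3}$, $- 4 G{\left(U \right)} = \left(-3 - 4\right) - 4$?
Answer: $- \frac{55}{28} \approx -1.9643$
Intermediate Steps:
$G{\left(U \right)} = \frac{11}{4}$ ($G{\left(U \right)} = - \frac{\left(-3 - 4\right) - 4}{4} = - \frac{-7 - 4}{4} = \left(- \frac{1}{4}\right) \left(-11\right) = \frac{11}{4}$)
$s = \frac{165}{4}$ ($s = 44 - \frac{11}{4} = \frac{165}{4} \approx 41.25$)
$L{\left(A \right)} = - \frac{5}{3}$ ($L{\left(A \right)} = 5 \left(- \frac{1}{3}\right) = - \frac{5}{3}$)
$s W{\left(L{\left(-1 \right)} \right)} = \frac{165 \left(\left(-1\right) \left(- \frac{5}{3}\right) \frac{1}{-15 + 12 \left(- \frac{5}{3}\right)}\right)}{4} = \frac{165 \left(\left(-1\right) \left(- \frac{5}{3}\right) \frac{1}{-15 - 20}\right)}{4} = \frac{165 \left(\left(-1\right) \left(- \frac{5}{3}\right) \frac{1}{-35}\right)}{4} = \frac{165 \left(\left(-1\right) \left(- \frac{5}{3}\right) \left(- \frac{1}{35}\right)\right)}{4} = \frac{165}{4} \left(- \frac{1}{21}\right) = - \frac{55}{28}$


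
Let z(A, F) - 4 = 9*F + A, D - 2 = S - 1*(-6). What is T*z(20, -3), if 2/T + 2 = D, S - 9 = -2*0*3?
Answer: -⅖ ≈ -0.40000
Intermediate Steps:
S = 9 (S = 9 - 2*0*3 = 9 + 0*3 = 9 + 0 = 9)
D = 17 (D = 2 + (9 - 1*(-6)) = 2 + (9 + 6) = 2 + 15 = 17)
z(A, F) = 4 + A + 9*F (z(A, F) = 4 + (9*F + A) = 4 + (A + 9*F) = 4 + A + 9*F)
T = 2/15 (T = 2/(-2 + 17) = 2/15 ≈ 0.13333)
T*z(20, -3) = 2*(4 + 20 + 9*(-3))/15 = 2*(4 + 20 - 27)/15 = (2/15)*(-3) = -⅖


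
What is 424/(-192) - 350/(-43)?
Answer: 6121/1032 ≈ 5.9312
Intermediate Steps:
424/(-192) - 350/(-43) = 424*(-1/192) - 350*(-1/43) = -53/24 + 350/43 = 6121/1032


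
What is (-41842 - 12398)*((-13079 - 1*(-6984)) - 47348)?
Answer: 2898748320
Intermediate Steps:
(-41842 - 12398)*((-13079 - 1*(-6984)) - 47348) = -54240*((-13079 + 6984) - 47348) = -54240*(-6095 - 47348) = -54240*(-53443) = 2898748320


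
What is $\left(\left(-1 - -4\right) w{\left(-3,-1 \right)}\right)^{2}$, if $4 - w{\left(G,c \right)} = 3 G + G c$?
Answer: $900$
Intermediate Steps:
$w{\left(G,c \right)} = 4 - 3 G - G c$ ($w{\left(G,c \right)} = 4 - \left(3 G + G c\right) = 4 - 3 G - G c$)
$\left(\left(-1 - -4\right) w{\left(-3,-1 \right)}\right)^{2} = \left(\left(-1 - -4\right) \left(4 - -9 - \left(-3\right) \left(-1\right)\right)\right)^{2} = \left(\left(-1 + 4\right) \left(4 + 9 - 3\right)\right)^{2} = \left(3 \cdot 10\right)^{2} = 30^{2} = 900$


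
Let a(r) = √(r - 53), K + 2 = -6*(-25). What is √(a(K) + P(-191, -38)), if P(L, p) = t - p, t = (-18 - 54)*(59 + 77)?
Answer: √(-9754 + √95) ≈ 98.713*I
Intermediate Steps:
K = 148 (K = -2 - 6*(-25) = -2 + 150 = 148)
t = -9792 (t = -72*136 = -9792)
a(r) = √(-53 + r)
P(L, p) = -9792 - p
√(a(K) + P(-191, -38)) = √(√(-53 + 148) + (-9792 - 1*(-38))) = √(√95 + (-9792 + 38)) = √(√95 - 9754) = √(-9754 + √95)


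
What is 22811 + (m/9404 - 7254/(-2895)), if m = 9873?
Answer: 207038897777/9074860 ≈ 22815.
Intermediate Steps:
22811 + (m/9404 - 7254/(-2895)) = 22811 + (9873/9404 - 7254/(-2895)) = 22811 + (9873*(1/9404) - 7254*(-1/2895)) = 22811 + (9873/9404 + 2418/965) = 22811 + 32266317/9074860 = 207038897777/9074860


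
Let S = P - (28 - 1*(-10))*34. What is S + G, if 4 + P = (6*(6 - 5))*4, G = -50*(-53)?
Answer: 1378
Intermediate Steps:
G = 2650
P = 20 (P = -4 + (6*(6 - 5))*4 = -4 + (6*1)*4 = -4 + 6*4 = -4 + 24 = 20)
S = -1272 (S = 20 - (28 - 1*(-10))*34 = 20 - (28 + 10)*34 = 20 - 38*34 = 20 - 1*1292 = 20 - 1292 = -1272)
S + G = -1272 + 2650 = 1378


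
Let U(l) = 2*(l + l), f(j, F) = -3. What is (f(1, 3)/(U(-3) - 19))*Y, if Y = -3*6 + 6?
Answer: -36/31 ≈ -1.1613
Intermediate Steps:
Y = -12 (Y = -18 + 6 = -12)
U(l) = 4*l (U(l) = 2*(2*l) = 4*l)
(f(1, 3)/(U(-3) - 19))*Y = -3/(4*(-3) - 19)*(-12) = -3/(-12 - 19)*(-12) = -3/(-31)*(-12) = -3*(-1/31)*(-12) = (3/31)*(-12) = -36/31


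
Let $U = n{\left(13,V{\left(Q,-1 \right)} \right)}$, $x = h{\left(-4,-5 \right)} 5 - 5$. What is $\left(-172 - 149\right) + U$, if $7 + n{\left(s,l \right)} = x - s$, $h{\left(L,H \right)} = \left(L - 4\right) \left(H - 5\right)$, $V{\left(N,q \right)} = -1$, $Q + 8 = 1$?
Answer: $54$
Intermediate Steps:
$Q = -7$ ($Q = -8 + 1 = -7$)
$h{\left(L,H \right)} = \left(-5 + H\right) \left(-4 + L\right)$ ($h{\left(L,H \right)} = \left(-4 + L\right) \left(-5 + H\right) = \left(-5 + H\right) \left(-4 + L\right)$)
$x = 395$ ($x = \left(20 - -20 - -20 - -20\right) 5 - 5 = \left(20 + 20 + 20 + 20\right) 5 - 5 = 80 \cdot 5 - 5 = 400 - 5 = 395$)
$n{\left(s,l \right)} = 388 - s$ ($n{\left(s,l \right)} = -7 - \left(-395 + s\right) = 388 - s$)
$U = 375$ ($U = 388 - 13 = 375$)
$\left(-172 - 149\right) + U = \left(-172 - 149\right) + 375 = -321 + 375 = 54$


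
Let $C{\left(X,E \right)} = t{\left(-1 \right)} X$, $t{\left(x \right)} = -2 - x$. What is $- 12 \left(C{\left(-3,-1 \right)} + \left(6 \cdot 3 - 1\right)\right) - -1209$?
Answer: $969$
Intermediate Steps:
$C{\left(X,E \right)} = - X$ ($C{\left(X,E \right)} = \left(-2 - -1\right) X = \left(-2 + 1\right) X = - X$)
$- 12 \left(C{\left(-3,-1 \right)} + \left(6 \cdot 3 - 1\right)\right) - -1209 = - 12 \left(\left(-1\right) \left(-3\right) + \left(6 \cdot 3 - 1\right)\right) - -1209 = - 12 \left(3 + \left(18 - 1\right)\right) + 1209 = - 12 \left(3 + 17\right) + 1209 = \left(-12\right) 20 + 1209 = -240 + 1209 = 969$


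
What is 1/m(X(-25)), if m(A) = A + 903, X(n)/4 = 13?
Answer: 1/955 ≈ 0.0010471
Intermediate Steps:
X(n) = 52 (X(n) = 4*13 = 52)
m(A) = 903 + A
1/m(X(-25)) = 1/(903 + 52) = 1/955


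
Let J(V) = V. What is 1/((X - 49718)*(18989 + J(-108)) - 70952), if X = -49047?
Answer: -1/1864852917 ≈ -5.3624e-10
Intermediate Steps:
1/((X - 49718)*(18989 + J(-108)) - 70952) = 1/((-49047 - 49718)*(18989 - 108) - 70952) = 1/(-98765*18881 - 70952) = 1/(-1864781965 - 70952) = 1/(-1864852917) = -1/1864852917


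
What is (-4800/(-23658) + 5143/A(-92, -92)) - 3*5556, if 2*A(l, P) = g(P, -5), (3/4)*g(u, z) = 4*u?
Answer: -48431583811/2902048 ≈ -16689.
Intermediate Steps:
g(u, z) = 16*u/3 (g(u, z) = 4*(4*u)/3 = 16*u/3)
A(l, P) = 8*P/3 (A(l, P) = (16*P/3)/2 = 8*P/3)
(-4800/(-23658) + 5143/A(-92, -92)) - 3*5556 = (-4800/(-23658) + 5143/(((8/3)*(-92)))) - 3*5556 = (-4800*(-1/23658) + 5143/(-736/3)) - 1*16668 = (800/3943 + 5143*(-3/736)) - 16668 = (800/3943 - 15429/736) - 16668 = -60247747/2902048 - 16668 = -48431583811/2902048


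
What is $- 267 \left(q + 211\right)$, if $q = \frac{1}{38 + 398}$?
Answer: $- \frac{24563199}{436} \approx -56338.0$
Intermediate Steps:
$q = \frac{1}{436} \approx 0.0022936$
$- 267 \left(q + 211\right) = - 267 \left(\frac{1}{436} + 211\right) = \left(-267\right) \frac{91997}{436} = - \frac{24563199}{436}$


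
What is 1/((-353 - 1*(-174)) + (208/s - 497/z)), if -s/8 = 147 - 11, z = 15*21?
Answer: -3060/553153 ≈ -0.0055319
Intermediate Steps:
z = 315
s = -1088 (s = -8*(147 - 11) = -8*136 = -1088)
1/((-353 - 1*(-174)) + (208/s - 497/z)) = 1/((-353 - 1*(-174)) + (208/(-1088) - 497/315)) = 1/((-353 + 174) + (208*(-1/1088) - 497*1/315)) = 1/(-179 + (-13/68 - 71/45)) = 1/(-179 - 5413/3060) = 1/(-553153/3060) = -3060/553153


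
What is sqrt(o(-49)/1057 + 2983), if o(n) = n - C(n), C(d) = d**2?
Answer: sqrt(67962533)/151 ≈ 54.596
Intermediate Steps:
o(n) = n - n**2
sqrt(o(-49)/1057 + 2983) = sqrt(-49*(1 - 1*(-49))/1057 + 2983) = sqrt(-49*(1 + 49)*(1/1057) + 2983) = sqrt(-49*50*(1/1057) + 2983) = sqrt(-2450*1/1057 + 2983) = sqrt(-350/151 + 2983) = sqrt(450083/151) = sqrt(67962533)/151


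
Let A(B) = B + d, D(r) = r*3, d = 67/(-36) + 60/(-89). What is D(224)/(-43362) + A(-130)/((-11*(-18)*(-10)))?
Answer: 23821979/463106160 ≈ 0.051440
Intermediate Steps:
d = -8123/3204 (d = 67*(-1/36) + 60*(-1/89) = -67/36 - 60/89 = -8123/3204 ≈ -2.5353)
D(r) = 3*r
A(B) = -8123/3204 + B (A(B) = B - 8123/3204 = -8123/3204 + B)
D(224)/(-43362) + A(-130)/((-11*(-18)*(-10))) = (3*224)/(-43362) + (-8123/3204 - 130)/((-11*(-18)*(-10))) = 672*(-1/43362) - 424643/(3204*(198*(-10))) = -112/7227 - 424643/3204/(-1980) = -112/7227 - 424643/3204*(-1/1980) = -112/7227 + 424643/6343920 = 23821979/463106160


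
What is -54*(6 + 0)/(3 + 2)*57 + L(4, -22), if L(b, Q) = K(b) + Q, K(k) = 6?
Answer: -18548/5 ≈ -3709.6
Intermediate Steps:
L(b, Q) = 6 + Q
-54*(6 + 0)/(3 + 2)*57 + L(4, -22) = -54*(6 + 0)/(3 + 2)*57 + (6 - 22) = -324/5*57 - 16 = -18468/5 - 16 = -18548/5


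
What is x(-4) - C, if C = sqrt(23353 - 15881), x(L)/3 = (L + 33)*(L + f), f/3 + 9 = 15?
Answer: 1218 - 4*sqrt(467) ≈ 1131.6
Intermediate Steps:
f = 18 (f = -27 + 3*15 = -27 + 45 = 18)
x(L) = 3*(18 + L)*(33 + L) (x(L) = 3*((L + 33)*(L + 18)) = 3*((33 + L)*(18 + L)) = 3*((18 + L)*(33 + L)) = 3*(18 + L)*(33 + L))
C = 4*sqrt(467) (C = sqrt(7472) = 4*sqrt(467) ≈ 86.441)
x(-4) - C = (1782 + 3*(-4)**2 + 153*(-4)) - 4*sqrt(467) = (1782 + 3*16 - 612) - 4*sqrt(467) = (1782 + 48 - 612) - 4*sqrt(467) = 1218 - 4*sqrt(467)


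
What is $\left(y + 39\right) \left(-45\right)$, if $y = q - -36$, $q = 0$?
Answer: $-3375$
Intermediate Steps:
$y = 36$ ($y = 0 - -36 = 0 + 36 = 36$)
$\left(y + 39\right) \left(-45\right) = \left(36 + 39\right) \left(-45\right) = 75 \left(-45\right) = -3375$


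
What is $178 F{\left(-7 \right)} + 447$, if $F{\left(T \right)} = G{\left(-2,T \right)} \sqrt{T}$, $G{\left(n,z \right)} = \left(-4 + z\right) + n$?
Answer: $447 - 2314 i \sqrt{7} \approx 447.0 - 6122.3 i$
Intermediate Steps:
$G{\left(n,z \right)} = -4 + n + z$
$F{\left(T \right)} = \sqrt{T} \left(-6 + T\right)$ ($F{\left(T \right)} = \left(-4 - 2 + T\right) \sqrt{T} = \left(-6 + T\right) \sqrt{T} = \sqrt{T} \left(-6 + T\right)$)
$178 F{\left(-7 \right)} + 447 = 178 \sqrt{-7} \left(-6 - 7\right) + 447 = 178 i \sqrt{7} \left(-13\right) + 447 = 178 \left(- 13 i \sqrt{7}\right) + 447 = - 2314 i \sqrt{7} + 447 = 447 - 2314 i \sqrt{7}$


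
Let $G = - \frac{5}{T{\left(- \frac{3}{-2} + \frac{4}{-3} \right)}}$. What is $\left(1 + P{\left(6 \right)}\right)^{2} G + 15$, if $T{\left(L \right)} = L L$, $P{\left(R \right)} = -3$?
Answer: $-705$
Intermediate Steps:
$T{\left(L \right)} = L^{2}$
$G = -180$ ($G = - \frac{5}{\left(- \frac{3}{-2} + \frac{4}{-3}\right)^{2}} = - \frac{5}{\left(\left(-3\right) \left(- \frac{1}{2}\right) + 4 \left(- \frac{1}{3}\right)\right)^{2}} = - \frac{5}{\left(\frac{3}{2} - \frac{4}{3}\right)^{2}} = - \frac{5}{\left(\frac{1}{6}\right)^{2}} = - 5 \frac{1}{\frac{1}{36}} = \left(-5\right) 36 = -180$)
$\left(1 + P{\left(6 \right)}\right)^{2} G + 15 = \left(1 - 3\right)^{2} \left(-180\right) + 15 = \left(-2\right)^{2} \left(-180\right) + 15 = 4 \left(-180\right) + 15 = -720 + 15 = -705$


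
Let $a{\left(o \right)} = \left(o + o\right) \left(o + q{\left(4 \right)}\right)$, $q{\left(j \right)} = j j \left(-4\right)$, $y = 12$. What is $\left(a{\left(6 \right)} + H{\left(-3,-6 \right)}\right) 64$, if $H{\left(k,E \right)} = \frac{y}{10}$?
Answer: $- \frac{222336}{5} \approx -44467.0$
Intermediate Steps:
$q{\left(j \right)} = - 4 j^{2}$ ($q{\left(j \right)} = j^{2} \left(-4\right) = - 4 j^{2}$)
$a{\left(o \right)} = 2 o \left(-64 + o\right)$ ($a{\left(o \right)} = \left(o + o\right) \left(o - 4 \cdot 4^{2}\right) = 2 o \left(o - 64\right) = 2 o \left(-64 + o\right)$)
$H{\left(k,E \right)} = \frac{6}{5}$ ($H{\left(k,E \right)} = \frac{12}{10} = 12 \cdot \frac{1}{10} = \frac{6}{5}$)
$\left(a{\left(6 \right)} + H{\left(-3,-6 \right)}\right) 64 = \left(2 \cdot 6 \left(-64 + 6\right) + \frac{6}{5}\right) 64 = \left(2 \cdot 6 \left(-58\right) + \frac{6}{5}\right) 64 = \left(-696 + \frac{6}{5}\right) 64 = \left(- \frac{3474}{5}\right) 64 = - \frac{222336}{5}$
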